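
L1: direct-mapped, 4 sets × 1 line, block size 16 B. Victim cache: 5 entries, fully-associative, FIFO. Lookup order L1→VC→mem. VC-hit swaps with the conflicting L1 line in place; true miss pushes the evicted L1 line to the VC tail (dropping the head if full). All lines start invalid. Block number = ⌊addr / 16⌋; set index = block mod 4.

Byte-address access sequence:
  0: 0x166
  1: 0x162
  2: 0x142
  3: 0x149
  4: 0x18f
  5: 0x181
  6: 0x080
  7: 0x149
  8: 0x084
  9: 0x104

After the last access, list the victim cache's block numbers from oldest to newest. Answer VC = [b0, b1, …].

#0 0x166→b22/s2 MISS; vc=[]
#1 0x162→b22/s2 L1-HIT; vc=[]
#2 0x142→b20/s0 MISS; vc=[]
#3 0x149→b20/s0 L1-HIT; vc=[]
#4 0x18f→b24/s0 MISS; vc=[20]
#5 0x181→b24/s0 L1-HIT; vc=[20]
#6 0x80→b8/s0 MISS; vc=[20,24]
#7 0x149→b20/s0 VC-HIT; vc=[8,24]
#8 0x84→b8/s0 VC-HIT; vc=[20,24]
#9 0x104→b16/s0 MISS; vc=[20,24,8]

VC = [20, 24, 8]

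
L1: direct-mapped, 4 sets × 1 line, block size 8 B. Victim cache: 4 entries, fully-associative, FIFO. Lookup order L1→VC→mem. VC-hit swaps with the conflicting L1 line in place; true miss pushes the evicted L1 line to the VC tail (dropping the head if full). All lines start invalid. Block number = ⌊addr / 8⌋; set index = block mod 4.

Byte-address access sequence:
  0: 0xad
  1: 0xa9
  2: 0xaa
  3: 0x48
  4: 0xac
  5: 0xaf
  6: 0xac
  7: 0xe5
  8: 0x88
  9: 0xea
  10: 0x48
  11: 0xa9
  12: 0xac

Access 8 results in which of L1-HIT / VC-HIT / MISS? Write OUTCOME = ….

0: 0xad (blk 21, set 1) → MISS  vc=[]
1: 0xa9 (blk 21, set 1) → L1-HIT  vc=[]
2: 0xaa (blk 21, set 1) → L1-HIT  vc=[]
3: 0x48 (blk 9, set 1) → MISS  vc=[21]
4: 0xac (blk 21, set 1) → VC-HIT  vc=[9]
5: 0xaf (blk 21, set 1) → L1-HIT  vc=[9]
6: 0xac (blk 21, set 1) → L1-HIT  vc=[9]
7: 0xe5 (blk 28, set 0) → MISS  vc=[9]
8: 0x88 (blk 17, set 1) → MISS  vc=[9, 21]
9: 0xea (blk 29, set 1) → MISS  vc=[9, 21, 17]
10: 0x48 (blk 9, set 1) → VC-HIT  vc=[29, 21, 17]
11: 0xa9 (blk 21, set 1) → VC-HIT  vc=[29, 9, 17]
12: 0xac (blk 21, set 1) → L1-HIT  vc=[29, 9, 17]

OUTCOME = MISS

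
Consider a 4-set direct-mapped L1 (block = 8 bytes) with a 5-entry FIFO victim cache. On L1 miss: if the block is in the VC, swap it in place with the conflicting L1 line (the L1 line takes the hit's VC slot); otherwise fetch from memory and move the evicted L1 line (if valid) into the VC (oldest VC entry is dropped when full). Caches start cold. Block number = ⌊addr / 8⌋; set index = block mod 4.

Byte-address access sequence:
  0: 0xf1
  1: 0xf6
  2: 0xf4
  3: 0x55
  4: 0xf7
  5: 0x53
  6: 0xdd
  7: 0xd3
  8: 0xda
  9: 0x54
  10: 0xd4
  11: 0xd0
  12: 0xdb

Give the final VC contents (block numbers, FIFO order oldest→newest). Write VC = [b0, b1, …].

#0 0xf1→b30/s2 MISS; vc=[]
#1 0xf6→b30/s2 L1-HIT; vc=[]
#2 0xf4→b30/s2 L1-HIT; vc=[]
#3 0x55→b10/s2 MISS; vc=[30]
#4 0xf7→b30/s2 VC-HIT; vc=[10]
#5 0x53→b10/s2 VC-HIT; vc=[30]
#6 0xdd→b27/s3 MISS; vc=[30]
#7 0xd3→b26/s2 MISS; vc=[30,10]
#8 0xda→b27/s3 L1-HIT; vc=[30,10]
#9 0x54→b10/s2 VC-HIT; vc=[30,26]
#10 0xd4→b26/s2 VC-HIT; vc=[30,10]
#11 0xd0→b26/s2 L1-HIT; vc=[30,10]
#12 0xdb→b27/s3 L1-HIT; vc=[30,10]

VC = [30, 10]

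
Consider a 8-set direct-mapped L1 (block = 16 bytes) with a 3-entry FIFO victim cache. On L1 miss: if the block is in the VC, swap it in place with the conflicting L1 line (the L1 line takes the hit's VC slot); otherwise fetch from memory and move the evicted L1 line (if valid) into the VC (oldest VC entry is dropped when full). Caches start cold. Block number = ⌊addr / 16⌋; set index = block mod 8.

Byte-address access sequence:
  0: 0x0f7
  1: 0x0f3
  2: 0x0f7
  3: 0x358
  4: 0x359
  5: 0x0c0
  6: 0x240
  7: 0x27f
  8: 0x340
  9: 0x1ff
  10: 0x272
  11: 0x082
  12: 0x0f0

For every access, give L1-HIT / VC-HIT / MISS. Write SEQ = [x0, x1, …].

SEQ = [MISS, L1-HIT, L1-HIT, MISS, L1-HIT, MISS, MISS, MISS, MISS, MISS, VC-HIT, MISS, VC-HIT]

0: 0xf7 (blk 15, set 7) → MISS  vc=[]
1: 0xf3 (blk 15, set 7) → L1-HIT  vc=[]
2: 0xf7 (blk 15, set 7) → L1-HIT  vc=[]
3: 0x358 (blk 53, set 5) → MISS  vc=[]
4: 0x359 (blk 53, set 5) → L1-HIT  vc=[]
5: 0xc0 (blk 12, set 4) → MISS  vc=[]
6: 0x240 (blk 36, set 4) → MISS  vc=[12]
7: 0x27f (blk 39, set 7) → MISS  vc=[12, 15]
8: 0x340 (blk 52, set 4) → MISS  vc=[12, 15, 36]
9: 0x1ff (blk 31, set 7) → MISS  vc=[15, 36, 39]
10: 0x272 (blk 39, set 7) → VC-HIT  vc=[15, 36, 31]
11: 0x82 (blk 8, set 0) → MISS  vc=[15, 36, 31]
12: 0xf0 (blk 15, set 7) → VC-HIT  vc=[39, 36, 31]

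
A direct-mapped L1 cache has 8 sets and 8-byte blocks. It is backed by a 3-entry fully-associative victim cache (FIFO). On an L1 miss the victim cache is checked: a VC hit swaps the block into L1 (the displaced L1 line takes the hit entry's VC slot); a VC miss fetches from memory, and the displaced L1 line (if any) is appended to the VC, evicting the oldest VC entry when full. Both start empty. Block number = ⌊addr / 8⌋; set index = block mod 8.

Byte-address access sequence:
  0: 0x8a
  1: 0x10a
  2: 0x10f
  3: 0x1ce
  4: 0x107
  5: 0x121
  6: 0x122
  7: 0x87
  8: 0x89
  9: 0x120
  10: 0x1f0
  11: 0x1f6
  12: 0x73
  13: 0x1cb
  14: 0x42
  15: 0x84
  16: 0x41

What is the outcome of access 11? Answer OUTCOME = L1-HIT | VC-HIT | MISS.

#0 0x8a→b17/s1 MISS; vc=[]
#1 0x10a→b33/s1 MISS; vc=[17]
#2 0x10f→b33/s1 L1-HIT; vc=[17]
#3 0x1ce→b57/s1 MISS; vc=[17,33]
#4 0x107→b32/s0 MISS; vc=[17,33]
#5 0x121→b36/s4 MISS; vc=[17,33]
#6 0x122→b36/s4 L1-HIT; vc=[17,33]
#7 0x87→b16/s0 MISS; vc=[17,33,32]
#8 0x89→b17/s1 VC-HIT; vc=[57,33,32]
#9 0x120→b36/s4 L1-HIT; vc=[57,33,32]
#10 0x1f0→b62/s6 MISS; vc=[57,33,32]
#11 0x1f6→b62/s6 L1-HIT; vc=[57,33,32]
#12 0x73→b14/s6 MISS; vc=[33,32,62]
#13 0x1cb→b57/s1 MISS; vc=[32,62,17]
#14 0x42→b8/s0 MISS; vc=[62,17,16]
#15 0x84→b16/s0 VC-HIT; vc=[62,17,8]
#16 0x41→b8/s0 VC-HIT; vc=[62,17,16]

OUTCOME = L1-HIT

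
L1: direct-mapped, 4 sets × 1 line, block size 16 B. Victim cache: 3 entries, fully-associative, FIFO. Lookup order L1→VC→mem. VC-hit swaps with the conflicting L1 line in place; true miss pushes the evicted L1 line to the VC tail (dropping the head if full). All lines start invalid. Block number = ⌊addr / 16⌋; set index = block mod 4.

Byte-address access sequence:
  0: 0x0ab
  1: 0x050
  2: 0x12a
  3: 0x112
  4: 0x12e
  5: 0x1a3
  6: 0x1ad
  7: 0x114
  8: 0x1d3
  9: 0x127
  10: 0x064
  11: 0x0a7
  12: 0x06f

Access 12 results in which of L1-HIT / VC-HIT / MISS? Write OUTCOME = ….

OUTCOME = VC-HIT

  [0] addr=0xab blk=10 s=2: MISS | VC []
  [1] addr=0x50 blk=5 s=1: MISS | VC []
  [2] addr=0x12a blk=18 s=2: MISS | VC [10]
  [3] addr=0x112 blk=17 s=1: MISS | VC [10, 5]
  [4] addr=0x12e blk=18 s=2: L1-HIT | VC [10, 5]
  [5] addr=0x1a3 blk=26 s=2: MISS | VC [10, 5, 18]
  [6] addr=0x1ad blk=26 s=2: L1-HIT | VC [10, 5, 18]
  [7] addr=0x114 blk=17 s=1: L1-HIT | VC [10, 5, 18]
  [8] addr=0x1d3 blk=29 s=1: MISS | VC [5, 18, 17]
  [9] addr=0x127 blk=18 s=2: VC-HIT | VC [5, 26, 17]
  [10] addr=0x64 blk=6 s=2: MISS | VC [26, 17, 18]
  [11] addr=0xa7 blk=10 s=2: MISS | VC [17, 18, 6]
  [12] addr=0x6f blk=6 s=2: VC-HIT | VC [17, 18, 10]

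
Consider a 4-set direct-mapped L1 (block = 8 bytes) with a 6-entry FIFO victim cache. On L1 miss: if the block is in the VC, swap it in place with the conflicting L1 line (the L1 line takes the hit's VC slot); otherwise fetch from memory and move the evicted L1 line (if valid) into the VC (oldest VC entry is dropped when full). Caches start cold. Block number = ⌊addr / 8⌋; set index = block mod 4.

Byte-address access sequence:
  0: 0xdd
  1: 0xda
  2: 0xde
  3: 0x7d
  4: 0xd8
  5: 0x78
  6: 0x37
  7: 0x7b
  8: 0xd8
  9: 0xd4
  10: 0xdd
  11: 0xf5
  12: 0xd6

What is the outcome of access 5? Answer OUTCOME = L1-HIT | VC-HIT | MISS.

  [0] addr=0xdd blk=27 s=3: MISS | VC []
  [1] addr=0xda blk=27 s=3: L1-HIT | VC []
  [2] addr=0xde blk=27 s=3: L1-HIT | VC []
  [3] addr=0x7d blk=15 s=3: MISS | VC [27]
  [4] addr=0xd8 blk=27 s=3: VC-HIT | VC [15]
  [5] addr=0x78 blk=15 s=3: VC-HIT | VC [27]
  [6] addr=0x37 blk=6 s=2: MISS | VC [27]
  [7] addr=0x7b blk=15 s=3: L1-HIT | VC [27]
  [8] addr=0xd8 blk=27 s=3: VC-HIT | VC [15]
  [9] addr=0xd4 blk=26 s=2: MISS | VC [15, 6]
  [10] addr=0xdd blk=27 s=3: L1-HIT | VC [15, 6]
  [11] addr=0xf5 blk=30 s=2: MISS | VC [15, 6, 26]
  [12] addr=0xd6 blk=26 s=2: VC-HIT | VC [15, 6, 30]

OUTCOME = VC-HIT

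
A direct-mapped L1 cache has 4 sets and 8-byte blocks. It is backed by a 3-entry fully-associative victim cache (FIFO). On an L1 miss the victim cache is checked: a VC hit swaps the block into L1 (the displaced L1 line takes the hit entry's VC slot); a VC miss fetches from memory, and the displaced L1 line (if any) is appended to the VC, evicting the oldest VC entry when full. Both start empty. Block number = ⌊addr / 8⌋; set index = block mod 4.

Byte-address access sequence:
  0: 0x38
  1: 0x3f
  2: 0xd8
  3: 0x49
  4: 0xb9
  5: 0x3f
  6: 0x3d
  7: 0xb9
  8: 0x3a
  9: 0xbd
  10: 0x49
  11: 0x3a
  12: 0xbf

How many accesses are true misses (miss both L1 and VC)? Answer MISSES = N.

  [0] addr=0x38 blk=7 s=3: MISS | VC []
  [1] addr=0x3f blk=7 s=3: L1-HIT | VC []
  [2] addr=0xd8 blk=27 s=3: MISS | VC [7]
  [3] addr=0x49 blk=9 s=1: MISS | VC [7]
  [4] addr=0xb9 blk=23 s=3: MISS | VC [7, 27]
  [5] addr=0x3f blk=7 s=3: VC-HIT | VC [23, 27]
  [6] addr=0x3d blk=7 s=3: L1-HIT | VC [23, 27]
  [7] addr=0xb9 blk=23 s=3: VC-HIT | VC [7, 27]
  [8] addr=0x3a blk=7 s=3: VC-HIT | VC [23, 27]
  [9] addr=0xbd blk=23 s=3: VC-HIT | VC [7, 27]
  [10] addr=0x49 blk=9 s=1: L1-HIT | VC [7, 27]
  [11] addr=0x3a blk=7 s=3: VC-HIT | VC [23, 27]
  [12] addr=0xbf blk=23 s=3: VC-HIT | VC [7, 27]

MISSES = 4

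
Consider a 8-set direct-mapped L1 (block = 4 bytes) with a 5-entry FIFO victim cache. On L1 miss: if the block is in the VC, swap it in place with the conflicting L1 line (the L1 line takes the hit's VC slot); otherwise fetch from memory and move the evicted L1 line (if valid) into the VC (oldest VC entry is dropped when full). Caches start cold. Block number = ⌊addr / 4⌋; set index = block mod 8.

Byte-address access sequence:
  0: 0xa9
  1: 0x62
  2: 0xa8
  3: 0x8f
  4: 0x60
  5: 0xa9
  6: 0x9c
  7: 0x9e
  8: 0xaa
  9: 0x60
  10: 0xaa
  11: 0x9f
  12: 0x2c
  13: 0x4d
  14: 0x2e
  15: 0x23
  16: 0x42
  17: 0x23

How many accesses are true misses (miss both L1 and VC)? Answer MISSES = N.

MISSES = 8

0: 0xa9 (blk 42, set 2) → MISS  vc=[]
1: 0x62 (blk 24, set 0) → MISS  vc=[]
2: 0xa8 (blk 42, set 2) → L1-HIT  vc=[]
3: 0x8f (blk 35, set 3) → MISS  vc=[]
4: 0x60 (blk 24, set 0) → L1-HIT  vc=[]
5: 0xa9 (blk 42, set 2) → L1-HIT  vc=[]
6: 0x9c (blk 39, set 7) → MISS  vc=[]
7: 0x9e (blk 39, set 7) → L1-HIT  vc=[]
8: 0xaa (blk 42, set 2) → L1-HIT  vc=[]
9: 0x60 (blk 24, set 0) → L1-HIT  vc=[]
10: 0xaa (blk 42, set 2) → L1-HIT  vc=[]
11: 0x9f (blk 39, set 7) → L1-HIT  vc=[]
12: 0x2c (blk 11, set 3) → MISS  vc=[35]
13: 0x4d (blk 19, set 3) → MISS  vc=[35, 11]
14: 0x2e (blk 11, set 3) → VC-HIT  vc=[35, 19]
15: 0x23 (blk 8, set 0) → MISS  vc=[35, 19, 24]
16: 0x42 (blk 16, set 0) → MISS  vc=[35, 19, 24, 8]
17: 0x23 (blk 8, set 0) → VC-HIT  vc=[35, 19, 24, 16]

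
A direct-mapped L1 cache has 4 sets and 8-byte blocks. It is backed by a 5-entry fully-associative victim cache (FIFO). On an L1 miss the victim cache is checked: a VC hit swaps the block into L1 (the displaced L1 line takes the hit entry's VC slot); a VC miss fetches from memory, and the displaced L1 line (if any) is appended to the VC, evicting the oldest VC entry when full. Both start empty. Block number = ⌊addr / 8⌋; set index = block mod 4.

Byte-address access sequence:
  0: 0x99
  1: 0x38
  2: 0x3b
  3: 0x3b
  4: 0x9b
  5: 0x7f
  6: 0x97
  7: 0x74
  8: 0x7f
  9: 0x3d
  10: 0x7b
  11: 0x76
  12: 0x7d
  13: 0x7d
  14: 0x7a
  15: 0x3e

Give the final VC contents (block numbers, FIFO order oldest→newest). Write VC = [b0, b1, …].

VC = [15, 19, 18]

#0 0x99→b19/s3 MISS; vc=[]
#1 0x38→b7/s3 MISS; vc=[19]
#2 0x3b→b7/s3 L1-HIT; vc=[19]
#3 0x3b→b7/s3 L1-HIT; vc=[19]
#4 0x9b→b19/s3 VC-HIT; vc=[7]
#5 0x7f→b15/s3 MISS; vc=[7,19]
#6 0x97→b18/s2 MISS; vc=[7,19]
#7 0x74→b14/s2 MISS; vc=[7,19,18]
#8 0x7f→b15/s3 L1-HIT; vc=[7,19,18]
#9 0x3d→b7/s3 VC-HIT; vc=[15,19,18]
#10 0x7b→b15/s3 VC-HIT; vc=[7,19,18]
#11 0x76→b14/s2 L1-HIT; vc=[7,19,18]
#12 0x7d→b15/s3 L1-HIT; vc=[7,19,18]
#13 0x7d→b15/s3 L1-HIT; vc=[7,19,18]
#14 0x7a→b15/s3 L1-HIT; vc=[7,19,18]
#15 0x3e→b7/s3 VC-HIT; vc=[15,19,18]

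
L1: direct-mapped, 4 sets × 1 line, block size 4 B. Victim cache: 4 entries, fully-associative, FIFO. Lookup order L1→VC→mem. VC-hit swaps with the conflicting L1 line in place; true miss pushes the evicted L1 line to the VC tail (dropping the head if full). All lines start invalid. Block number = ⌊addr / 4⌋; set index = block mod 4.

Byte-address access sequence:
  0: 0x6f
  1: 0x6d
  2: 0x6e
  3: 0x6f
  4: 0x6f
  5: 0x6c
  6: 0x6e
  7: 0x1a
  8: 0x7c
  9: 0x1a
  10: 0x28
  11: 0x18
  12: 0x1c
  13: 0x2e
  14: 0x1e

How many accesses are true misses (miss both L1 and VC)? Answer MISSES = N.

MISSES = 6

  [0] addr=0x6f blk=27 s=3: MISS | VC []
  [1] addr=0x6d blk=27 s=3: L1-HIT | VC []
  [2] addr=0x6e blk=27 s=3: L1-HIT | VC []
  [3] addr=0x6f blk=27 s=3: L1-HIT | VC []
  [4] addr=0x6f blk=27 s=3: L1-HIT | VC []
  [5] addr=0x6c blk=27 s=3: L1-HIT | VC []
  [6] addr=0x6e blk=27 s=3: L1-HIT | VC []
  [7] addr=0x1a blk=6 s=2: MISS | VC []
  [8] addr=0x7c blk=31 s=3: MISS | VC [27]
  [9] addr=0x1a blk=6 s=2: L1-HIT | VC [27]
  [10] addr=0x28 blk=10 s=2: MISS | VC [27, 6]
  [11] addr=0x18 blk=6 s=2: VC-HIT | VC [27, 10]
  [12] addr=0x1c blk=7 s=3: MISS | VC [27, 10, 31]
  [13] addr=0x2e blk=11 s=3: MISS | VC [27, 10, 31, 7]
  [14] addr=0x1e blk=7 s=3: VC-HIT | VC [27, 10, 31, 11]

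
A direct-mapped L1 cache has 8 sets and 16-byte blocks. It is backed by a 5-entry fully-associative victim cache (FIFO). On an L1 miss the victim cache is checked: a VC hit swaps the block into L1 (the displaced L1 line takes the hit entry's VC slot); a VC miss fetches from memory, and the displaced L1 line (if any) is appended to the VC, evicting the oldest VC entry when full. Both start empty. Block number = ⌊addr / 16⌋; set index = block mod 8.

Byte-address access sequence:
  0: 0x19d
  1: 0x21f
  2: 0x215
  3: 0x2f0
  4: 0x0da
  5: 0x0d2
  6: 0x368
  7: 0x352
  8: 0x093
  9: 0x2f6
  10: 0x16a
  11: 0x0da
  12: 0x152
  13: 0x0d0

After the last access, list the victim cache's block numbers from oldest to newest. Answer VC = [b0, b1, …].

VC = [25, 53, 33, 54, 21]

  [0] addr=0x19d blk=25 s=1: MISS | VC []
  [1] addr=0x21f blk=33 s=1: MISS | VC [25]
  [2] addr=0x215 blk=33 s=1: L1-HIT | VC [25]
  [3] addr=0x2f0 blk=47 s=7: MISS | VC [25]
  [4] addr=0xda blk=13 s=5: MISS | VC [25]
  [5] addr=0xd2 blk=13 s=5: L1-HIT | VC [25]
  [6] addr=0x368 blk=54 s=6: MISS | VC [25]
  [7] addr=0x352 blk=53 s=5: MISS | VC [25, 13]
  [8] addr=0x93 blk=9 s=1: MISS | VC [25, 13, 33]
  [9] addr=0x2f6 blk=47 s=7: L1-HIT | VC [25, 13, 33]
  [10] addr=0x16a blk=22 s=6: MISS | VC [25, 13, 33, 54]
  [11] addr=0xda blk=13 s=5: VC-HIT | VC [25, 53, 33, 54]
  [12] addr=0x152 blk=21 s=5: MISS | VC [25, 53, 33, 54, 13]
  [13] addr=0xd0 blk=13 s=5: VC-HIT | VC [25, 53, 33, 54, 21]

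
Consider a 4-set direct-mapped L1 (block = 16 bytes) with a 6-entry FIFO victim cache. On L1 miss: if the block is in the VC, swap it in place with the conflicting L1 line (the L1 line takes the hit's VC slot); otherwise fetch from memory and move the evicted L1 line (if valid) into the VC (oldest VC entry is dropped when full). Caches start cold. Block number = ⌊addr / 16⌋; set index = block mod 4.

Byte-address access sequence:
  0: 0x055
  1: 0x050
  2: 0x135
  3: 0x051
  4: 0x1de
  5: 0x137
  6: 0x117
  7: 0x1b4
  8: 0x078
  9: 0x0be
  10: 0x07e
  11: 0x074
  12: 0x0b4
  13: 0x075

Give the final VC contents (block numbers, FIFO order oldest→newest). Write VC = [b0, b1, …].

VC = [5, 29, 19, 27, 11]

0: 0x55 (blk 5, set 1) → MISS  vc=[]
1: 0x50 (blk 5, set 1) → L1-HIT  vc=[]
2: 0x135 (blk 19, set 3) → MISS  vc=[]
3: 0x51 (blk 5, set 1) → L1-HIT  vc=[]
4: 0x1de (blk 29, set 1) → MISS  vc=[5]
5: 0x137 (blk 19, set 3) → L1-HIT  vc=[5]
6: 0x117 (blk 17, set 1) → MISS  vc=[5, 29]
7: 0x1b4 (blk 27, set 3) → MISS  vc=[5, 29, 19]
8: 0x78 (blk 7, set 3) → MISS  vc=[5, 29, 19, 27]
9: 0xbe (blk 11, set 3) → MISS  vc=[5, 29, 19, 27, 7]
10: 0x7e (blk 7, set 3) → VC-HIT  vc=[5, 29, 19, 27, 11]
11: 0x74 (blk 7, set 3) → L1-HIT  vc=[5, 29, 19, 27, 11]
12: 0xb4 (blk 11, set 3) → VC-HIT  vc=[5, 29, 19, 27, 7]
13: 0x75 (blk 7, set 3) → VC-HIT  vc=[5, 29, 19, 27, 11]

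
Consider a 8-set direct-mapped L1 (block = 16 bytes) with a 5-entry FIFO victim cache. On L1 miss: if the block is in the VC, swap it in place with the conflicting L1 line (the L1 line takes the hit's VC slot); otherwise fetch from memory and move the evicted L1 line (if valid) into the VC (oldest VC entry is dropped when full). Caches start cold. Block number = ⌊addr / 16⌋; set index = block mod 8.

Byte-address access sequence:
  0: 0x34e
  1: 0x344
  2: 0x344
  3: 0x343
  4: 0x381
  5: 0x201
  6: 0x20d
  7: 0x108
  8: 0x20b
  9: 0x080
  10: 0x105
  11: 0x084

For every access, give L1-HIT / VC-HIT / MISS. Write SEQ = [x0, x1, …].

#0 0x34e→b52/s4 MISS; vc=[]
#1 0x344→b52/s4 L1-HIT; vc=[]
#2 0x344→b52/s4 L1-HIT; vc=[]
#3 0x343→b52/s4 L1-HIT; vc=[]
#4 0x381→b56/s0 MISS; vc=[]
#5 0x201→b32/s0 MISS; vc=[56]
#6 0x20d→b32/s0 L1-HIT; vc=[56]
#7 0x108→b16/s0 MISS; vc=[56,32]
#8 0x20b→b32/s0 VC-HIT; vc=[56,16]
#9 0x80→b8/s0 MISS; vc=[56,16,32]
#10 0x105→b16/s0 VC-HIT; vc=[56,8,32]
#11 0x84→b8/s0 VC-HIT; vc=[56,16,32]

SEQ = [MISS, L1-HIT, L1-HIT, L1-HIT, MISS, MISS, L1-HIT, MISS, VC-HIT, MISS, VC-HIT, VC-HIT]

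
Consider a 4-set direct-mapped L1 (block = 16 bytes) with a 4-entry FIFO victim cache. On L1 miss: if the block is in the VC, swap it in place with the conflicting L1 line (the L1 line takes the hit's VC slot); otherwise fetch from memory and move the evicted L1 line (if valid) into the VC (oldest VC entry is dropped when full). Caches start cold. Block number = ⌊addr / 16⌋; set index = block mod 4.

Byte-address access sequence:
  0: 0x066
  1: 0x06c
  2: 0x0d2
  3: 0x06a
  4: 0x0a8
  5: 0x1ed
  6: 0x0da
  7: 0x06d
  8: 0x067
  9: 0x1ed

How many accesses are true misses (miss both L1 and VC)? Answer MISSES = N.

  [0] addr=0x66 blk=6 s=2: MISS | VC []
  [1] addr=0x6c blk=6 s=2: L1-HIT | VC []
  [2] addr=0xd2 blk=13 s=1: MISS | VC []
  [3] addr=0x6a blk=6 s=2: L1-HIT | VC []
  [4] addr=0xa8 blk=10 s=2: MISS | VC [6]
  [5] addr=0x1ed blk=30 s=2: MISS | VC [6, 10]
  [6] addr=0xda blk=13 s=1: L1-HIT | VC [6, 10]
  [7] addr=0x6d blk=6 s=2: VC-HIT | VC [30, 10]
  [8] addr=0x67 blk=6 s=2: L1-HIT | VC [30, 10]
  [9] addr=0x1ed blk=30 s=2: VC-HIT | VC [6, 10]

MISSES = 4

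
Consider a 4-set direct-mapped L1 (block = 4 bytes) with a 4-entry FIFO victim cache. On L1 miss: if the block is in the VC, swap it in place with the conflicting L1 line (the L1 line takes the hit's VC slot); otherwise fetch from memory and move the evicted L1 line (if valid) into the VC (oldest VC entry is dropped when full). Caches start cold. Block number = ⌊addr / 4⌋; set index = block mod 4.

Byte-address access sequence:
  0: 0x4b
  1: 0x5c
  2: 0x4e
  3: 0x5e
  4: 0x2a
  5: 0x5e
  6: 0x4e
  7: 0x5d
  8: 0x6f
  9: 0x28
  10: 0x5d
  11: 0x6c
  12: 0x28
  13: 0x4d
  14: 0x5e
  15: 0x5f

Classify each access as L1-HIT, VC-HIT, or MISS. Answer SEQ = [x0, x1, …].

#0 0x4b→b18/s2 MISS; vc=[]
#1 0x5c→b23/s3 MISS; vc=[]
#2 0x4e→b19/s3 MISS; vc=[23]
#3 0x5e→b23/s3 VC-HIT; vc=[19]
#4 0x2a→b10/s2 MISS; vc=[19,18]
#5 0x5e→b23/s3 L1-HIT; vc=[19,18]
#6 0x4e→b19/s3 VC-HIT; vc=[23,18]
#7 0x5d→b23/s3 VC-HIT; vc=[19,18]
#8 0x6f→b27/s3 MISS; vc=[19,18,23]
#9 0x28→b10/s2 L1-HIT; vc=[19,18,23]
#10 0x5d→b23/s3 VC-HIT; vc=[19,18,27]
#11 0x6c→b27/s3 VC-HIT; vc=[19,18,23]
#12 0x28→b10/s2 L1-HIT; vc=[19,18,23]
#13 0x4d→b19/s3 VC-HIT; vc=[27,18,23]
#14 0x5e→b23/s3 VC-HIT; vc=[27,18,19]
#15 0x5f→b23/s3 L1-HIT; vc=[27,18,19]

SEQ = [MISS, MISS, MISS, VC-HIT, MISS, L1-HIT, VC-HIT, VC-HIT, MISS, L1-HIT, VC-HIT, VC-HIT, L1-HIT, VC-HIT, VC-HIT, L1-HIT]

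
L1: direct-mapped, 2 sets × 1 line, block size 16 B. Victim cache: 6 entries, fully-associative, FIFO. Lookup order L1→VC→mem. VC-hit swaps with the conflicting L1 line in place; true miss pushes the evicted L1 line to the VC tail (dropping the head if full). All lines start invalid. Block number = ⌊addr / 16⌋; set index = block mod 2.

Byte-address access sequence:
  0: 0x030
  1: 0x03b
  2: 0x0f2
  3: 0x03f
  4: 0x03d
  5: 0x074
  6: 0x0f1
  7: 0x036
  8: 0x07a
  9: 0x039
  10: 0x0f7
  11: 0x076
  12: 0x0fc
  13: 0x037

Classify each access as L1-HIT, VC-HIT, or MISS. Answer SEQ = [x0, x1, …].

SEQ = [MISS, L1-HIT, MISS, VC-HIT, L1-HIT, MISS, VC-HIT, VC-HIT, VC-HIT, VC-HIT, VC-HIT, VC-HIT, VC-HIT, VC-HIT]

  [0] addr=0x30 blk=3 s=1: MISS | VC []
  [1] addr=0x3b blk=3 s=1: L1-HIT | VC []
  [2] addr=0xf2 blk=15 s=1: MISS | VC [3]
  [3] addr=0x3f blk=3 s=1: VC-HIT | VC [15]
  [4] addr=0x3d blk=3 s=1: L1-HIT | VC [15]
  [5] addr=0x74 blk=7 s=1: MISS | VC [15, 3]
  [6] addr=0xf1 blk=15 s=1: VC-HIT | VC [7, 3]
  [7] addr=0x36 blk=3 s=1: VC-HIT | VC [7, 15]
  [8] addr=0x7a blk=7 s=1: VC-HIT | VC [3, 15]
  [9] addr=0x39 blk=3 s=1: VC-HIT | VC [7, 15]
  [10] addr=0xf7 blk=15 s=1: VC-HIT | VC [7, 3]
  [11] addr=0x76 blk=7 s=1: VC-HIT | VC [15, 3]
  [12] addr=0xfc blk=15 s=1: VC-HIT | VC [7, 3]
  [13] addr=0x37 blk=3 s=1: VC-HIT | VC [7, 15]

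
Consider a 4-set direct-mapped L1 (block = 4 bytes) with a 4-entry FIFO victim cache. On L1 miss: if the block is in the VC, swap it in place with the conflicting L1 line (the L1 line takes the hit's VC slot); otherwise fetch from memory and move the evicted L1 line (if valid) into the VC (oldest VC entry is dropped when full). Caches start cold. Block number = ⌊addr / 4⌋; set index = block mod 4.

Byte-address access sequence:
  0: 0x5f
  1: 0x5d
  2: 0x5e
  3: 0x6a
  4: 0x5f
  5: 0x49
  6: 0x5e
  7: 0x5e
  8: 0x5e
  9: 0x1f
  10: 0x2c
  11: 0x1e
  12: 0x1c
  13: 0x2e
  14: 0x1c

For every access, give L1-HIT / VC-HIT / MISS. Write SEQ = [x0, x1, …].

SEQ = [MISS, L1-HIT, L1-HIT, MISS, L1-HIT, MISS, L1-HIT, L1-HIT, L1-HIT, MISS, MISS, VC-HIT, L1-HIT, VC-HIT, VC-HIT]

0: 0x5f (blk 23, set 3) → MISS  vc=[]
1: 0x5d (blk 23, set 3) → L1-HIT  vc=[]
2: 0x5e (blk 23, set 3) → L1-HIT  vc=[]
3: 0x6a (blk 26, set 2) → MISS  vc=[]
4: 0x5f (blk 23, set 3) → L1-HIT  vc=[]
5: 0x49 (blk 18, set 2) → MISS  vc=[26]
6: 0x5e (blk 23, set 3) → L1-HIT  vc=[26]
7: 0x5e (blk 23, set 3) → L1-HIT  vc=[26]
8: 0x5e (blk 23, set 3) → L1-HIT  vc=[26]
9: 0x1f (blk 7, set 3) → MISS  vc=[26, 23]
10: 0x2c (blk 11, set 3) → MISS  vc=[26, 23, 7]
11: 0x1e (blk 7, set 3) → VC-HIT  vc=[26, 23, 11]
12: 0x1c (blk 7, set 3) → L1-HIT  vc=[26, 23, 11]
13: 0x2e (blk 11, set 3) → VC-HIT  vc=[26, 23, 7]
14: 0x1c (blk 7, set 3) → VC-HIT  vc=[26, 23, 11]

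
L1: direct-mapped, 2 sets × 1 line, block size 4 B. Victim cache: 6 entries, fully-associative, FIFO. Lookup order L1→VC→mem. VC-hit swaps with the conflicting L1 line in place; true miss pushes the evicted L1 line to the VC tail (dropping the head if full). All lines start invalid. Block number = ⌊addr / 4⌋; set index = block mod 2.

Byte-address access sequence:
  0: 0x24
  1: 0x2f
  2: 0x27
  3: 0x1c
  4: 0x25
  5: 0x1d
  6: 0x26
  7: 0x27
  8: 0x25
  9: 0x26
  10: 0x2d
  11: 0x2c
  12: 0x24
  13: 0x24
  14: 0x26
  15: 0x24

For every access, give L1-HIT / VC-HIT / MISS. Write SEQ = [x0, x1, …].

SEQ = [MISS, MISS, VC-HIT, MISS, VC-HIT, VC-HIT, VC-HIT, L1-HIT, L1-HIT, L1-HIT, VC-HIT, L1-HIT, VC-HIT, L1-HIT, L1-HIT, L1-HIT]

  [0] addr=0x24 blk=9 s=1: MISS | VC []
  [1] addr=0x2f blk=11 s=1: MISS | VC [9]
  [2] addr=0x27 blk=9 s=1: VC-HIT | VC [11]
  [3] addr=0x1c blk=7 s=1: MISS | VC [11, 9]
  [4] addr=0x25 blk=9 s=1: VC-HIT | VC [11, 7]
  [5] addr=0x1d blk=7 s=1: VC-HIT | VC [11, 9]
  [6] addr=0x26 blk=9 s=1: VC-HIT | VC [11, 7]
  [7] addr=0x27 blk=9 s=1: L1-HIT | VC [11, 7]
  [8] addr=0x25 blk=9 s=1: L1-HIT | VC [11, 7]
  [9] addr=0x26 blk=9 s=1: L1-HIT | VC [11, 7]
  [10] addr=0x2d blk=11 s=1: VC-HIT | VC [9, 7]
  [11] addr=0x2c blk=11 s=1: L1-HIT | VC [9, 7]
  [12] addr=0x24 blk=9 s=1: VC-HIT | VC [11, 7]
  [13] addr=0x24 blk=9 s=1: L1-HIT | VC [11, 7]
  [14] addr=0x26 blk=9 s=1: L1-HIT | VC [11, 7]
  [15] addr=0x24 blk=9 s=1: L1-HIT | VC [11, 7]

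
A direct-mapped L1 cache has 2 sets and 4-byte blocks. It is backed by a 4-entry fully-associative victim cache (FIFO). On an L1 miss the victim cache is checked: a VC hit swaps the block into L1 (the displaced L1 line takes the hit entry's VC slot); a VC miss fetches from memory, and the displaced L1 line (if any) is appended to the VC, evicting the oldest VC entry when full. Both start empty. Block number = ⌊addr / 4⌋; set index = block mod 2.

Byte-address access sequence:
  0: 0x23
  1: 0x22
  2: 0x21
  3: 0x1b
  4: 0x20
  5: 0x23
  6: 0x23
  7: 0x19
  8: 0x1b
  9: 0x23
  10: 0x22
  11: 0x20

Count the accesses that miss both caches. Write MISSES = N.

MISSES = 2

0: 0x23 (blk 8, set 0) → MISS  vc=[]
1: 0x22 (blk 8, set 0) → L1-HIT  vc=[]
2: 0x21 (blk 8, set 0) → L1-HIT  vc=[]
3: 0x1b (blk 6, set 0) → MISS  vc=[8]
4: 0x20 (blk 8, set 0) → VC-HIT  vc=[6]
5: 0x23 (blk 8, set 0) → L1-HIT  vc=[6]
6: 0x23 (blk 8, set 0) → L1-HIT  vc=[6]
7: 0x19 (blk 6, set 0) → VC-HIT  vc=[8]
8: 0x1b (blk 6, set 0) → L1-HIT  vc=[8]
9: 0x23 (blk 8, set 0) → VC-HIT  vc=[6]
10: 0x22 (blk 8, set 0) → L1-HIT  vc=[6]
11: 0x20 (blk 8, set 0) → L1-HIT  vc=[6]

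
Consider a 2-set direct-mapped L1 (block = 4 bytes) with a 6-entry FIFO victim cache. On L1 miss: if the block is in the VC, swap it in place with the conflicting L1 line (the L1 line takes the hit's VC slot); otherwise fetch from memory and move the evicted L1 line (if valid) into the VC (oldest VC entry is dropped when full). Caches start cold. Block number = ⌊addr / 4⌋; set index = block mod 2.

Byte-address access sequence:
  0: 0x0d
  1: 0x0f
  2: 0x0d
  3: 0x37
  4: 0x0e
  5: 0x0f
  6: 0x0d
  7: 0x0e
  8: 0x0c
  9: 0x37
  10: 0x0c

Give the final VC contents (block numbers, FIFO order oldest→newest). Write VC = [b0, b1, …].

#0 0xd→b3/s1 MISS; vc=[]
#1 0xf→b3/s1 L1-HIT; vc=[]
#2 0xd→b3/s1 L1-HIT; vc=[]
#3 0x37→b13/s1 MISS; vc=[3]
#4 0xe→b3/s1 VC-HIT; vc=[13]
#5 0xf→b3/s1 L1-HIT; vc=[13]
#6 0xd→b3/s1 L1-HIT; vc=[13]
#7 0xe→b3/s1 L1-HIT; vc=[13]
#8 0xc→b3/s1 L1-HIT; vc=[13]
#9 0x37→b13/s1 VC-HIT; vc=[3]
#10 0xc→b3/s1 VC-HIT; vc=[13]

VC = [13]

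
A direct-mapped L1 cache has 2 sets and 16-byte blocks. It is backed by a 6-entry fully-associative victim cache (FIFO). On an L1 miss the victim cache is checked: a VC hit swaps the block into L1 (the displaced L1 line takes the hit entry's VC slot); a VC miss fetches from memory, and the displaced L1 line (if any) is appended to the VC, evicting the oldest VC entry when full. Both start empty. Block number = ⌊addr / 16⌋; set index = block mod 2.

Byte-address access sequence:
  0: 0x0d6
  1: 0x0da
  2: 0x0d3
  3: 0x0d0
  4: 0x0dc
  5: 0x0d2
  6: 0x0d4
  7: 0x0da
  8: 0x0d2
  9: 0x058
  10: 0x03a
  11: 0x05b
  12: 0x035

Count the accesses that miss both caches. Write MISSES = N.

MISSES = 3

  [0] addr=0xd6 blk=13 s=1: MISS | VC []
  [1] addr=0xda blk=13 s=1: L1-HIT | VC []
  [2] addr=0xd3 blk=13 s=1: L1-HIT | VC []
  [3] addr=0xd0 blk=13 s=1: L1-HIT | VC []
  [4] addr=0xdc blk=13 s=1: L1-HIT | VC []
  [5] addr=0xd2 blk=13 s=1: L1-HIT | VC []
  [6] addr=0xd4 blk=13 s=1: L1-HIT | VC []
  [7] addr=0xda blk=13 s=1: L1-HIT | VC []
  [8] addr=0xd2 blk=13 s=1: L1-HIT | VC []
  [9] addr=0x58 blk=5 s=1: MISS | VC [13]
  [10] addr=0x3a blk=3 s=1: MISS | VC [13, 5]
  [11] addr=0x5b blk=5 s=1: VC-HIT | VC [13, 3]
  [12] addr=0x35 blk=3 s=1: VC-HIT | VC [13, 5]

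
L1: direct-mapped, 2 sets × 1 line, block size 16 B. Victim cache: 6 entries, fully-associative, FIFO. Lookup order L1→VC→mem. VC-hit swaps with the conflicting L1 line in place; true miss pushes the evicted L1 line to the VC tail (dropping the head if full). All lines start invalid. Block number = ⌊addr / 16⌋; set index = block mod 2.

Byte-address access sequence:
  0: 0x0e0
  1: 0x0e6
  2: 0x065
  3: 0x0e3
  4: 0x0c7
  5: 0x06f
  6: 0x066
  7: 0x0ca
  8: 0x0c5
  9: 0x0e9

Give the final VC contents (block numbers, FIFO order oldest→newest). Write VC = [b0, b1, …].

VC = [6, 12]

0: 0xe0 (blk 14, set 0) → MISS  vc=[]
1: 0xe6 (blk 14, set 0) → L1-HIT  vc=[]
2: 0x65 (blk 6, set 0) → MISS  vc=[14]
3: 0xe3 (blk 14, set 0) → VC-HIT  vc=[6]
4: 0xc7 (blk 12, set 0) → MISS  vc=[6, 14]
5: 0x6f (blk 6, set 0) → VC-HIT  vc=[12, 14]
6: 0x66 (blk 6, set 0) → L1-HIT  vc=[12, 14]
7: 0xca (blk 12, set 0) → VC-HIT  vc=[6, 14]
8: 0xc5 (blk 12, set 0) → L1-HIT  vc=[6, 14]
9: 0xe9 (blk 14, set 0) → VC-HIT  vc=[6, 12]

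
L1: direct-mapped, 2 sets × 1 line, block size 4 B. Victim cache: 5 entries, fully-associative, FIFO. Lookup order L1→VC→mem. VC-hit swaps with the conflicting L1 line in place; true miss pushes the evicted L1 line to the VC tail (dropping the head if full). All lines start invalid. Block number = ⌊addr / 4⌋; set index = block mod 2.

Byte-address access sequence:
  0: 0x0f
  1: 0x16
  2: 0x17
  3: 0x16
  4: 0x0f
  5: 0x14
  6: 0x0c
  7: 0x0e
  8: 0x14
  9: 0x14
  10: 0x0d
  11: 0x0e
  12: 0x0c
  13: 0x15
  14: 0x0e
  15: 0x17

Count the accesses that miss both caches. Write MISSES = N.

MISSES = 2

#0 0xf→b3/s1 MISS; vc=[]
#1 0x16→b5/s1 MISS; vc=[3]
#2 0x17→b5/s1 L1-HIT; vc=[3]
#3 0x16→b5/s1 L1-HIT; vc=[3]
#4 0xf→b3/s1 VC-HIT; vc=[5]
#5 0x14→b5/s1 VC-HIT; vc=[3]
#6 0xc→b3/s1 VC-HIT; vc=[5]
#7 0xe→b3/s1 L1-HIT; vc=[5]
#8 0x14→b5/s1 VC-HIT; vc=[3]
#9 0x14→b5/s1 L1-HIT; vc=[3]
#10 0xd→b3/s1 VC-HIT; vc=[5]
#11 0xe→b3/s1 L1-HIT; vc=[5]
#12 0xc→b3/s1 L1-HIT; vc=[5]
#13 0x15→b5/s1 VC-HIT; vc=[3]
#14 0xe→b3/s1 VC-HIT; vc=[5]
#15 0x17→b5/s1 VC-HIT; vc=[3]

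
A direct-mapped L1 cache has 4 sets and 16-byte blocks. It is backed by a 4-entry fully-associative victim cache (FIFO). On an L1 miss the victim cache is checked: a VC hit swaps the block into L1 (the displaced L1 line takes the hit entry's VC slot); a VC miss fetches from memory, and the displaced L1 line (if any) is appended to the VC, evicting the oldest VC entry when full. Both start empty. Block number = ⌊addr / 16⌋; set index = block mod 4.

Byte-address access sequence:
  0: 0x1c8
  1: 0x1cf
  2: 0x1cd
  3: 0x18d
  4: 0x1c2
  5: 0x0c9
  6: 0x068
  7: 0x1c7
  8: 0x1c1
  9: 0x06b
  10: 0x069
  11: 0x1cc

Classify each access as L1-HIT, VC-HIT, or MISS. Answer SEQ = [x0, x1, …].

SEQ = [MISS, L1-HIT, L1-HIT, MISS, VC-HIT, MISS, MISS, VC-HIT, L1-HIT, L1-HIT, L1-HIT, L1-HIT]

#0 0x1c8→b28/s0 MISS; vc=[]
#1 0x1cf→b28/s0 L1-HIT; vc=[]
#2 0x1cd→b28/s0 L1-HIT; vc=[]
#3 0x18d→b24/s0 MISS; vc=[28]
#4 0x1c2→b28/s0 VC-HIT; vc=[24]
#5 0xc9→b12/s0 MISS; vc=[24,28]
#6 0x68→b6/s2 MISS; vc=[24,28]
#7 0x1c7→b28/s0 VC-HIT; vc=[24,12]
#8 0x1c1→b28/s0 L1-HIT; vc=[24,12]
#9 0x6b→b6/s2 L1-HIT; vc=[24,12]
#10 0x69→b6/s2 L1-HIT; vc=[24,12]
#11 0x1cc→b28/s0 L1-HIT; vc=[24,12]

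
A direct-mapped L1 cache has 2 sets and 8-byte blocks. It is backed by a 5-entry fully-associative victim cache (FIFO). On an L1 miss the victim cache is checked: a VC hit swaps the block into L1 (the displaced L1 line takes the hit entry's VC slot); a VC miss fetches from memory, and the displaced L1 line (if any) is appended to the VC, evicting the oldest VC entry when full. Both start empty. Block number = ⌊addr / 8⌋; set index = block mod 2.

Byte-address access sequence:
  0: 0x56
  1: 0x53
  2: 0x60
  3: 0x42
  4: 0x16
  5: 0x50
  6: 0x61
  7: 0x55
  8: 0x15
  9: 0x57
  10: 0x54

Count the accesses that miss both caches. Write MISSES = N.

MISSES = 4

#0 0x56→b10/s0 MISS; vc=[]
#1 0x53→b10/s0 L1-HIT; vc=[]
#2 0x60→b12/s0 MISS; vc=[10]
#3 0x42→b8/s0 MISS; vc=[10,12]
#4 0x16→b2/s0 MISS; vc=[10,12,8]
#5 0x50→b10/s0 VC-HIT; vc=[2,12,8]
#6 0x61→b12/s0 VC-HIT; vc=[2,10,8]
#7 0x55→b10/s0 VC-HIT; vc=[2,12,8]
#8 0x15→b2/s0 VC-HIT; vc=[10,12,8]
#9 0x57→b10/s0 VC-HIT; vc=[2,12,8]
#10 0x54→b10/s0 L1-HIT; vc=[2,12,8]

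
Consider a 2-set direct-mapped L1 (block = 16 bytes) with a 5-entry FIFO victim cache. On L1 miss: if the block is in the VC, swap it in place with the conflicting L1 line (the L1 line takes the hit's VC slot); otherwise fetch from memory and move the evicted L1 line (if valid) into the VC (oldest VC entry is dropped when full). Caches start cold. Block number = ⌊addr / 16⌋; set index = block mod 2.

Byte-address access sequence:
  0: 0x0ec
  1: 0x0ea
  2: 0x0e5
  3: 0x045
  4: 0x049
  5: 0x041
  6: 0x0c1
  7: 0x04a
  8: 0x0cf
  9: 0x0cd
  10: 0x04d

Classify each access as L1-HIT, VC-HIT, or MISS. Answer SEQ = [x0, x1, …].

  [0] addr=0xec blk=14 s=0: MISS | VC []
  [1] addr=0xea blk=14 s=0: L1-HIT | VC []
  [2] addr=0xe5 blk=14 s=0: L1-HIT | VC []
  [3] addr=0x45 blk=4 s=0: MISS | VC [14]
  [4] addr=0x49 blk=4 s=0: L1-HIT | VC [14]
  [5] addr=0x41 blk=4 s=0: L1-HIT | VC [14]
  [6] addr=0xc1 blk=12 s=0: MISS | VC [14, 4]
  [7] addr=0x4a blk=4 s=0: VC-HIT | VC [14, 12]
  [8] addr=0xcf blk=12 s=0: VC-HIT | VC [14, 4]
  [9] addr=0xcd blk=12 s=0: L1-HIT | VC [14, 4]
  [10] addr=0x4d blk=4 s=0: VC-HIT | VC [14, 12]

SEQ = [MISS, L1-HIT, L1-HIT, MISS, L1-HIT, L1-HIT, MISS, VC-HIT, VC-HIT, L1-HIT, VC-HIT]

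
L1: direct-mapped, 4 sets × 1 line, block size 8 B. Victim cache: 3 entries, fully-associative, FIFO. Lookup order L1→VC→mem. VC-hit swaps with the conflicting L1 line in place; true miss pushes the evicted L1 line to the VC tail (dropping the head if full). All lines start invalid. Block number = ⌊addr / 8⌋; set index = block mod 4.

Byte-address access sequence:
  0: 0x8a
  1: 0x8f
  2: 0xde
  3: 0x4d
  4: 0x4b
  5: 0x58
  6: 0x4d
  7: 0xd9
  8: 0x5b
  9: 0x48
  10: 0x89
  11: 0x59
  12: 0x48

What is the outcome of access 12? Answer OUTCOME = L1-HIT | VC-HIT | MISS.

OUTCOME = VC-HIT

#0 0x8a→b17/s1 MISS; vc=[]
#1 0x8f→b17/s1 L1-HIT; vc=[]
#2 0xde→b27/s3 MISS; vc=[]
#3 0x4d→b9/s1 MISS; vc=[17]
#4 0x4b→b9/s1 L1-HIT; vc=[17]
#5 0x58→b11/s3 MISS; vc=[17,27]
#6 0x4d→b9/s1 L1-HIT; vc=[17,27]
#7 0xd9→b27/s3 VC-HIT; vc=[17,11]
#8 0x5b→b11/s3 VC-HIT; vc=[17,27]
#9 0x48→b9/s1 L1-HIT; vc=[17,27]
#10 0x89→b17/s1 VC-HIT; vc=[9,27]
#11 0x59→b11/s3 L1-HIT; vc=[9,27]
#12 0x48→b9/s1 VC-HIT; vc=[17,27]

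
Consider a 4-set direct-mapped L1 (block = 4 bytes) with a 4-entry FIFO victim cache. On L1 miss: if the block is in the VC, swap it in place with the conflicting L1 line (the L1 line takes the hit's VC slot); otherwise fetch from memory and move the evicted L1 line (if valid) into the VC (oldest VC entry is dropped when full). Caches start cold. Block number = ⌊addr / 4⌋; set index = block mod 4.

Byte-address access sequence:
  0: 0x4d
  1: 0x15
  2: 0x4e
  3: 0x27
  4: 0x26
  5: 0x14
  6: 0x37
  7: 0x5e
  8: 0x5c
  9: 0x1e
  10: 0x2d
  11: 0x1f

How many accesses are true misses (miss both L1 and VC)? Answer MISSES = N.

MISSES = 7

#0 0x4d→b19/s3 MISS; vc=[]
#1 0x15→b5/s1 MISS; vc=[]
#2 0x4e→b19/s3 L1-HIT; vc=[]
#3 0x27→b9/s1 MISS; vc=[5]
#4 0x26→b9/s1 L1-HIT; vc=[5]
#5 0x14→b5/s1 VC-HIT; vc=[9]
#6 0x37→b13/s1 MISS; vc=[9,5]
#7 0x5e→b23/s3 MISS; vc=[9,5,19]
#8 0x5c→b23/s3 L1-HIT; vc=[9,5,19]
#9 0x1e→b7/s3 MISS; vc=[9,5,19,23]
#10 0x2d→b11/s3 MISS; vc=[5,19,23,7]
#11 0x1f→b7/s3 VC-HIT; vc=[5,19,23,11]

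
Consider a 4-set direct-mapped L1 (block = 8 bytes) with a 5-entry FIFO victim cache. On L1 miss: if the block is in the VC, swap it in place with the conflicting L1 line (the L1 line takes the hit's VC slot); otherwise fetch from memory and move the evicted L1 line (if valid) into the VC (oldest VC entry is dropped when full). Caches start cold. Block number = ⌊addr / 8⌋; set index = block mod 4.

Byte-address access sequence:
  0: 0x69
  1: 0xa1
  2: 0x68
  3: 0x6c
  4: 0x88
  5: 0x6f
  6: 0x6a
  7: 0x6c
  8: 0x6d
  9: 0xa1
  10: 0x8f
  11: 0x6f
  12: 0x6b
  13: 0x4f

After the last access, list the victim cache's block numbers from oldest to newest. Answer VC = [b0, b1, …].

  [0] addr=0x69 blk=13 s=1: MISS | VC []
  [1] addr=0xa1 blk=20 s=0: MISS | VC []
  [2] addr=0x68 blk=13 s=1: L1-HIT | VC []
  [3] addr=0x6c blk=13 s=1: L1-HIT | VC []
  [4] addr=0x88 blk=17 s=1: MISS | VC [13]
  [5] addr=0x6f blk=13 s=1: VC-HIT | VC [17]
  [6] addr=0x6a blk=13 s=1: L1-HIT | VC [17]
  [7] addr=0x6c blk=13 s=1: L1-HIT | VC [17]
  [8] addr=0x6d blk=13 s=1: L1-HIT | VC [17]
  [9] addr=0xa1 blk=20 s=0: L1-HIT | VC [17]
  [10] addr=0x8f blk=17 s=1: VC-HIT | VC [13]
  [11] addr=0x6f blk=13 s=1: VC-HIT | VC [17]
  [12] addr=0x6b blk=13 s=1: L1-HIT | VC [17]
  [13] addr=0x4f blk=9 s=1: MISS | VC [17, 13]

VC = [17, 13]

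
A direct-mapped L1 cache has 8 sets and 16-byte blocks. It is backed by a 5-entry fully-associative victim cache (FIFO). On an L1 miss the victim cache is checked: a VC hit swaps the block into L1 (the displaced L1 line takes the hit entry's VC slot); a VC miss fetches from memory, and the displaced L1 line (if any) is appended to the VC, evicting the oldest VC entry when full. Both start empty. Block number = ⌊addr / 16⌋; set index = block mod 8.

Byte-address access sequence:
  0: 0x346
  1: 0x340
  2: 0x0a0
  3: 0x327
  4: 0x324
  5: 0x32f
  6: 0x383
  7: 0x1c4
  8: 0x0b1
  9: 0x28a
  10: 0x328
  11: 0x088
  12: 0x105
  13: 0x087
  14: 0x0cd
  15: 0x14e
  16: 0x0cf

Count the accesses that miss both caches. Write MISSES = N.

MISSES = 11

0: 0x346 (blk 52, set 4) → MISS  vc=[]
1: 0x340 (blk 52, set 4) → L1-HIT  vc=[]
2: 0xa0 (blk 10, set 2) → MISS  vc=[]
3: 0x327 (blk 50, set 2) → MISS  vc=[10]
4: 0x324 (blk 50, set 2) → L1-HIT  vc=[10]
5: 0x32f (blk 50, set 2) → L1-HIT  vc=[10]
6: 0x383 (blk 56, set 0) → MISS  vc=[10]
7: 0x1c4 (blk 28, set 4) → MISS  vc=[10, 52]
8: 0xb1 (blk 11, set 3) → MISS  vc=[10, 52]
9: 0x28a (blk 40, set 0) → MISS  vc=[10, 52, 56]
10: 0x328 (blk 50, set 2) → L1-HIT  vc=[10, 52, 56]
11: 0x88 (blk 8, set 0) → MISS  vc=[10, 52, 56, 40]
12: 0x105 (blk 16, set 0) → MISS  vc=[10, 52, 56, 40, 8]
13: 0x87 (blk 8, set 0) → VC-HIT  vc=[10, 52, 56, 40, 16]
14: 0xcd (blk 12, set 4) → MISS  vc=[52, 56, 40, 16, 28]
15: 0x14e (blk 20, set 4) → MISS  vc=[56, 40, 16, 28, 12]
16: 0xcf (blk 12, set 4) → VC-HIT  vc=[56, 40, 16, 28, 20]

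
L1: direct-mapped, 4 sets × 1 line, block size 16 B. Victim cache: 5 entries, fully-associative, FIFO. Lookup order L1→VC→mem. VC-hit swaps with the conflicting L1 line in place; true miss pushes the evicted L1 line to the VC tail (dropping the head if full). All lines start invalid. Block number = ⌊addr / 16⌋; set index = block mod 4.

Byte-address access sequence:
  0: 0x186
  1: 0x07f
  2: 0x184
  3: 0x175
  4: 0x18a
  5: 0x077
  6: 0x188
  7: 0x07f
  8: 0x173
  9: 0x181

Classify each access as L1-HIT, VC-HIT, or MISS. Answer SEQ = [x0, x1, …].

  [0] addr=0x186 blk=24 s=0: MISS | VC []
  [1] addr=0x7f blk=7 s=3: MISS | VC []
  [2] addr=0x184 blk=24 s=0: L1-HIT | VC []
  [3] addr=0x175 blk=23 s=3: MISS | VC [7]
  [4] addr=0x18a blk=24 s=0: L1-HIT | VC [7]
  [5] addr=0x77 blk=7 s=3: VC-HIT | VC [23]
  [6] addr=0x188 blk=24 s=0: L1-HIT | VC [23]
  [7] addr=0x7f blk=7 s=3: L1-HIT | VC [23]
  [8] addr=0x173 blk=23 s=3: VC-HIT | VC [7]
  [9] addr=0x181 blk=24 s=0: L1-HIT | VC [7]

SEQ = [MISS, MISS, L1-HIT, MISS, L1-HIT, VC-HIT, L1-HIT, L1-HIT, VC-HIT, L1-HIT]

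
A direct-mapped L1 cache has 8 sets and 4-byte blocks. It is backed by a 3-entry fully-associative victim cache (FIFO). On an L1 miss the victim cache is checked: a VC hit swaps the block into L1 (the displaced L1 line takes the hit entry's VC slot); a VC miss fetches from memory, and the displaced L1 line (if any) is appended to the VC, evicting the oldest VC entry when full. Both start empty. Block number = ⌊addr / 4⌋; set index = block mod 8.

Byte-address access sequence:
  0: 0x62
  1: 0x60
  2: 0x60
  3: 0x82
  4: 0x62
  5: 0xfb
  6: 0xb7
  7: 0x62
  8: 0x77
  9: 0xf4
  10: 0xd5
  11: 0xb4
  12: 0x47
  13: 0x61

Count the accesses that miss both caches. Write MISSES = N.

MISSES = 8

0: 0x62 (blk 24, set 0) → MISS  vc=[]
1: 0x60 (blk 24, set 0) → L1-HIT  vc=[]
2: 0x60 (blk 24, set 0) → L1-HIT  vc=[]
3: 0x82 (blk 32, set 0) → MISS  vc=[24]
4: 0x62 (blk 24, set 0) → VC-HIT  vc=[32]
5: 0xfb (blk 62, set 6) → MISS  vc=[32]
6: 0xb7 (blk 45, set 5) → MISS  vc=[32]
7: 0x62 (blk 24, set 0) → L1-HIT  vc=[32]
8: 0x77 (blk 29, set 5) → MISS  vc=[32, 45]
9: 0xf4 (blk 61, set 5) → MISS  vc=[32, 45, 29]
10: 0xd5 (blk 53, set 5) → MISS  vc=[45, 29, 61]
11: 0xb4 (blk 45, set 5) → VC-HIT  vc=[53, 29, 61]
12: 0x47 (blk 17, set 1) → MISS  vc=[53, 29, 61]
13: 0x61 (blk 24, set 0) → L1-HIT  vc=[53, 29, 61]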